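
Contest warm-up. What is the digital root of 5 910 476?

5+9+1+0+4+7+6 = 32
3+2 = 5

5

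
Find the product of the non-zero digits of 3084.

96

3×8×4 = 96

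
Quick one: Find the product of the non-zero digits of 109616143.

1×9×6×1×6×1×4×3 = 3888

3888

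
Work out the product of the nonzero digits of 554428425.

256000

5×5×4×4×2×8×4×2×5 = 256000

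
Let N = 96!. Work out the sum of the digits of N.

96! = 991677934870949689209571401541893801158183648651267795444376054838492222809091499987689476037000748982075094738965754305639874560000000000000000000000
Sum of its 150 digits: 648.

648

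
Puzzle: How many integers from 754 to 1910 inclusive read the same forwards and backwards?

The integers in [754, 1910] that read the same forwards and backwards: 757, 767, 777, 787, 797, 808, …, 1771, 1881.
34 qualify.

34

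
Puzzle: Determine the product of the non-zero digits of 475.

140

4×7×5 = 140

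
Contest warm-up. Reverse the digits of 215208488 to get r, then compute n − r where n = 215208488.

Reverse of 215208488 is 884802512.
215208488 − 884802512 = -669594024

-669594024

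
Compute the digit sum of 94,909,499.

53

9+4+9+0+9+4+9+9 = 53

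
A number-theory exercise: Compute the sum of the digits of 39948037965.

63

3+9+9+4+8+0+3+7+9+6+5 = 63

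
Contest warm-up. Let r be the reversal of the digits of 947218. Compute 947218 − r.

Reverse of 947218 is 812749.
947218 − 812749 = 134469

134469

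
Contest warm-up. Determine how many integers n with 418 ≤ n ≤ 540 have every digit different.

The integers in [418, 540] that have every digit different: 418, 419, 420, 421, 423, 425, …, 539, 540.
91 qualify.

91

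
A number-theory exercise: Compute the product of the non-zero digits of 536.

90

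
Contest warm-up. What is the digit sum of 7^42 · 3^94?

7^42 · 3^94 = 220554348194704397354439618003572506505576049718268224614095296458306978365655081
Sum of its 81 digits: 360.

360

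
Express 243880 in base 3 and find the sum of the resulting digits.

12

243880 in base 3 is 110101112121.
Digit sum: 1+1+0+1+0+1+1+1+2+1+2+1 = 12.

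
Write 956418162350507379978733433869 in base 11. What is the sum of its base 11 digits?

956418162350507379978733433869 in base 11 is 66A53A203666134884713A9A6A20A.
Digit sum: 6+6+10+5+3+10+2+0+3+6+6+6+1+3+4+8+8+4+7+1+3+10+9+10+6+10+2+0+10 = 159.

159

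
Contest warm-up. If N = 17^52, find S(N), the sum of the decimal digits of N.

298

17^52 = 9623740671590430512036973218231244061509899995368999956333424961
Sum of its 64 digits: 298.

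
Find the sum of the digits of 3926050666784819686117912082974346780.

3+9+2+6+0+5+0+6+6+6+7+8+4+8+1+9+6+8+6+1+1+7+9+1+2+0+8+2+9+7+4+3+4+6+7+8+0 = 179

179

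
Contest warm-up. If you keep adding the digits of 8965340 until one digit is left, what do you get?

8+9+6+5+3+4+0 = 35
3+5 = 8

8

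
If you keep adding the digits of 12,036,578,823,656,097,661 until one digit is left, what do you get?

1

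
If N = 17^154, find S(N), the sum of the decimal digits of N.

17^154 = 3084138638419616771041128889068248788718084782398821996815381216310925077717325514664514353959865789440333249527181437530091732483135568414196019358970549107574791117773006523112769520045729
Sum of its 190 digits: 856.

856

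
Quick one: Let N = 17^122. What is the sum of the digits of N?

658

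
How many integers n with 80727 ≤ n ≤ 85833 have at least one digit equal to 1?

The integers in [80727, 85833] that have at least one digit equal to 1: 80731, 80741, 80751, 80761, 80771, 80781, …, 85821, 85831.
2104 qualify.

2104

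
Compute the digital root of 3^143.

The digital root of n equals n mod 9 (or 9 when 9 | n), so we need 3^143 mod 9.
3^143 ≡ 0 (mod 9), so the digital root is 9.

9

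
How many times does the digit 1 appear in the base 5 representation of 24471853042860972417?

5

24471853042860972417 in base 5 is 3120241044210223234402104132.
The digit 1 appears 5 times.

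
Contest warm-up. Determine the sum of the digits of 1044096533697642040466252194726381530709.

163

1+0+4+4+0+9+6+5+3+3+6+9+7+6+4+2+0+4+0+4+6+6+2+5+2+1+9+4+7+2+6+3+8+1+5+3+0+7+0+9 = 163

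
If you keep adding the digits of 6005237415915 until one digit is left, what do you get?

6+0+0+5+2+3+7+4+1+5+9+1+5 = 48
4+8 = 12
1+2 = 3
(Equivalently, 6005237415915 mod 9 = 3.)

3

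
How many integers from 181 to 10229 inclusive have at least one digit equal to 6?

3444

The integers in [181, 10229] that have at least one digit equal to 6: 186, 196, 206, 216, 226, 236, …, 10216, 10226.
3444 qualify.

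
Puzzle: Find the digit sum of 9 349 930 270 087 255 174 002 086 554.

9+3+4+9+9+3+0+2+7+0+0+8+7+2+5+5+1+7+4+0+0+2+0+8+6+5+5+4 = 115

115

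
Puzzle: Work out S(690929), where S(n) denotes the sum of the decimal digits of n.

6+9+0+9+2+9 = 35

35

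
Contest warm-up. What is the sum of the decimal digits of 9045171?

27

9+0+4+5+1+7+1 = 27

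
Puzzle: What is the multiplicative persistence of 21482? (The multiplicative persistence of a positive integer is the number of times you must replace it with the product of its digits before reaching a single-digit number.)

21482 → 128 → 16 → 6 (3 steps)

3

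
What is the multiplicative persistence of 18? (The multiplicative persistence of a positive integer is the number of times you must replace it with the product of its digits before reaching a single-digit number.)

1

18 → 8 (1 step)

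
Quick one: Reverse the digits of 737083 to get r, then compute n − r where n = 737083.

Reverse of 737083 is 380737.
737083 − 380737 = 356346

356346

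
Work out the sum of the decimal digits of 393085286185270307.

77

3+9+3+0+8+5+2+8+6+1+8+5+2+7+0+3+0+7 = 77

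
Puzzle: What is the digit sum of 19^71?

352

19^71 = 6187364021642728024523772226172442350511162752328648864055158772181115232750071531167447419
Sum of its 91 digits: 352.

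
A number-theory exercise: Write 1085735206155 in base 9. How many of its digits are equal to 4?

1085735206155 in base 9 is 3753422304253.
The digit 4 appears 2 times.

2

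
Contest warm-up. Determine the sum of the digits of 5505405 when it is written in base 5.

5505405 in base 5 is 2402133110.
Digit sum: 2+4+0+2+1+3+3+1+1+0 = 17.

17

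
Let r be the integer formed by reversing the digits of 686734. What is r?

437686

Reversing 686734 gives 437686.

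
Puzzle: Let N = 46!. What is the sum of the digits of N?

216

46! = 5502622159812088949850305428800254892961651752960000000000
Sum of its 58 digits: 216.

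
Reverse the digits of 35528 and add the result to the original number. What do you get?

Reverse of 35528 is 82553.
35528 + 82553 = 118081

118081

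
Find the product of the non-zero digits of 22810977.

14112

2×2×8×1×9×7×7 = 14112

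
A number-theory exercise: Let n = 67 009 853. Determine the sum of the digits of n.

38

6+7+0+0+9+8+5+3 = 38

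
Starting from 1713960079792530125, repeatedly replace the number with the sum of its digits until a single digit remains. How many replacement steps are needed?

1713960079792530125 → 77 → 14 → 5 (3 steps)

3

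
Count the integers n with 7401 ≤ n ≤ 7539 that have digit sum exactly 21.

13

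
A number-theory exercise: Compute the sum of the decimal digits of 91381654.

9+1+3+8+1+6+5+4 = 37

37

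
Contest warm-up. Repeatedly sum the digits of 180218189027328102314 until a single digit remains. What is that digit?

8

1+8+0+2+1+8+1+8+9+0+2+7+3+2+8+1+0+2+3+1+4 = 71
7+1 = 8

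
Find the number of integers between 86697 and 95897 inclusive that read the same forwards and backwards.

The integers in [86697, 95897] that read the same forwards and backwards: 86768, 86868, 86968, 87078, 87178, 87278, …, 95759, 95859.
92 qualify.

92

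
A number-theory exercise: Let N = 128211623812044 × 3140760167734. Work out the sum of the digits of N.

128211623812044 × 3140760167734 = 402681961109363821929388296
Sum of its 27 digits: 126.

126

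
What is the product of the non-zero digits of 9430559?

24300

9×4×3×5×5×9 = 24300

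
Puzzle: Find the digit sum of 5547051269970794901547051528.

127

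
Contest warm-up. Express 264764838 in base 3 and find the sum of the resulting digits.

12

264764838 in base 3 is 200110012110002010.
Digit sum: 2+0+0+1+1+0+0+1+2+1+1+0+0+0+2+0+1+0 = 12.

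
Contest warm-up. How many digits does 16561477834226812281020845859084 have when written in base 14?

28

16561477834226812281020845859084 in base 14 is 1C40851D656A8A09BA50458D196C, which has 28 digits.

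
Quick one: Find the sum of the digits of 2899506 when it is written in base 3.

2899506 in base 3 is 12110022101010.
Digit sum: 1+2+1+1+0+0+2+2+1+0+1+0+1+0 = 12.

12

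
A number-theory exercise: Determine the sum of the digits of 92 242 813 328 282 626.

70

9+2+2+4+2+8+1+3+3+2+8+2+8+2+6+2+6 = 70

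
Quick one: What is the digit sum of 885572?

35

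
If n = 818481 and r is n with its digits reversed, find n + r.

1003299

Reverse of 818481 is 184818.
818481 + 184818 = 1003299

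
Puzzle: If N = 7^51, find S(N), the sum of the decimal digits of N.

7^51 = 12589255298531885026341962383987545444758743
Sum of its 44 digits: 217.

217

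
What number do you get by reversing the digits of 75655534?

Reversing 75655534 gives 43555657.

43555657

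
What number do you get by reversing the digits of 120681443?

Reversing 120681443 gives 344186021.

344186021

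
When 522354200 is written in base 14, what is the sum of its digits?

43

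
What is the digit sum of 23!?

23! = 25852016738884976640000
Sum of its 23 digits: 99.

99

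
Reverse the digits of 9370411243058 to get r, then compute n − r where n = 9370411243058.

866990102319

Reverse of 9370411243058 is 8503421140739.
9370411243058 − 8503421140739 = 866990102319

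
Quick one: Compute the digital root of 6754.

6+7+5+4 = 22
2+2 = 4

4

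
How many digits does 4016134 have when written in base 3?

4016134 in base 3 is 21120001002201, which has 14 digits.

14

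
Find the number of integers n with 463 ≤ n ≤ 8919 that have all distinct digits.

4379

The integers in [463, 8919] that have all distinct digits: 463, 465, 467, 468, 469, 470, …, 8916, 8917.
4379 qualify.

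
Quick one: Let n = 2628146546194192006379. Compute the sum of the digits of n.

2+6+2+8+1+4+6+5+4+6+1+9+4+1+9+2+0+0+6+3+7+9 = 95

95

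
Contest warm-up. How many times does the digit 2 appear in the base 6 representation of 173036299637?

173036299637 in base 6 is 211254120231445.
The digit 2 appears 4 times.

4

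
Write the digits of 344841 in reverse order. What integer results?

148443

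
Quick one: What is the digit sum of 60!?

60! = 8320987112741390144276341183223364380754172606361245952449277696409600000000000000
Sum of its 82 digits: 288.

288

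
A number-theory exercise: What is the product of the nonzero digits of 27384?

1344

2×7×3×8×4 = 1344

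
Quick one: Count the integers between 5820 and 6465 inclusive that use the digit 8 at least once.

181

The integers in [5820, 6465] that use the digit 8 at least once: 5820, 5821, 5822, 5823, 5824, 5825, …, 6448, 6458.
181 qualify.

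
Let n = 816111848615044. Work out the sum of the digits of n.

58

8+1+6+1+1+1+8+4+8+6+1+5+0+4+4 = 58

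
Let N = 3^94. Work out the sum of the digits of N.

198

3^94 = 706965049015104706497203195837614914543357369
Sum of its 45 digits: 198.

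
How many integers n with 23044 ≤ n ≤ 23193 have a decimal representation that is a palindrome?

The integers in [23044, 23193] that have a decimal representation that is a palindrome: 23132.
1 qualifies.

1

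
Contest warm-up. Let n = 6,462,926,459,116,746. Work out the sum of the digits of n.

6+4+6+2+9+2+6+4+5+9+1+1+6+7+4+6 = 78

78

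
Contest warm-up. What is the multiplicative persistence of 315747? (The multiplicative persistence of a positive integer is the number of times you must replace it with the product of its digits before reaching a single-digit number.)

2

315747 → 2940 → 0 (2 steps)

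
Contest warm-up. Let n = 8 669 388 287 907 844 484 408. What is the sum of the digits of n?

8+6+6+9+3+8+8+2+8+7+9+0+7+8+4+4+4+8+4+4+0+8 = 125

125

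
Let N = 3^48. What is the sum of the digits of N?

3^48 = 79766443076872509863361
Sum of its 23 digits: 117.

117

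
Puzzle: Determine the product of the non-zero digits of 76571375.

7×6×5×7×1×3×7×5 = 154350

154350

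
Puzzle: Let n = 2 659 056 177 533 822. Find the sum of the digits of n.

2+6+5+9+0+5+6+1+7+7+5+3+3+8+2+2 = 71

71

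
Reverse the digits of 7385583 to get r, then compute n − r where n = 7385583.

Reverse of 7385583 is 3855837.
7385583 − 3855837 = 3529746

3529746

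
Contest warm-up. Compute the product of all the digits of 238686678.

2×3×8×6×8×6×6×7×8 = 4644864

4644864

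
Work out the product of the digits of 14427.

224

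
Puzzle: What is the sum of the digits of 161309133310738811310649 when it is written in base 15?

135

161309133310738811310649 in base 15 is 74234E04D57C2BC837D4.
Digit sum: 7+4+2+3+4+14+0+4+13+5+7+12+2+11+12+8+3+7+13+4 = 135.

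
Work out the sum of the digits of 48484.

4+8+4+8+4 = 28

28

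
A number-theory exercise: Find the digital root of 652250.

2

6+5+2+2+5+0 = 20
2+0 = 2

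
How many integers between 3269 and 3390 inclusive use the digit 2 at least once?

49

The integers in [3269, 3390] that use the digit 2 at least once: 3269, 3270, 3271, 3272, 3273, 3274, …, 3372, 3382.
49 qualify.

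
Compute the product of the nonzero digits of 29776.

2×9×7×7×6 = 5292

5292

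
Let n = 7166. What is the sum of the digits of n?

20

7+1+6+6 = 20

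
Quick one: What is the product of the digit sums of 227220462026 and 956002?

S(227220462026) = 2+2+7+2+2+0+4+6+2+0+2+6 = 35.
S(956002) = 9+5+6+0+0+2 = 22.
35 · 22 = 770.

770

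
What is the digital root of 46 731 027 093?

6

4+6+7+3+1+0+2+7+0+9+3 = 42
4+2 = 6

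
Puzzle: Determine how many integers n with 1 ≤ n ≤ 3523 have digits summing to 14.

The integers in [1, 3523] that have digits summing to 14: 59, 68, 77, 86, 95, 149, …, 3506, 3515.
269 qualify.

269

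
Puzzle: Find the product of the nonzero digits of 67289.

6×7×2×8×9 = 6048

6048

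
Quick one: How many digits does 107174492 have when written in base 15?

7

107174492 in base 15 is 9620612, which has 7 digits.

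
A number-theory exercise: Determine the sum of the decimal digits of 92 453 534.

35

9+2+4+5+3+5+3+4 = 35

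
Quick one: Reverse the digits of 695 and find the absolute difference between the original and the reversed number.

99

Reverse of 695 is 596.
|695 − 596| = 99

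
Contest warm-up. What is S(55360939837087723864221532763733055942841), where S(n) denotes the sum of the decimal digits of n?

185

5+5+3+6+0+9+3+9+8+3+7+0+8+7+7+2+3+8+6+4+2+2+1+5+3+2+7+6+3+7+3+3+0+5+5+9+4+2+8+4+1 = 185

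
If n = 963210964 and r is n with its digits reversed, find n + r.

Reverse of 963210964 is 469012369.
963210964 + 469012369 = 1432223333

1432223333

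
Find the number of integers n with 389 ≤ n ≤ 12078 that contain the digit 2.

3904

The integers in [389, 12078] that contain the digit 2: 392, 402, 412, 420, 421, 422, …, 12077, 12078.
3904 qualify.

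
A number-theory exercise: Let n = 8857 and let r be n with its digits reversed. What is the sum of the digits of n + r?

20

Reversal of 8857 is 7588; 8857 + 7588 = 16445.
Digit sum of 16445: 1+6+4+4+5 = 20.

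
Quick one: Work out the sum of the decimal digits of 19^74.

19^74 = 42439129824447471520208553699316782082156065318222202558554334018390269381432740632277521846921
Sum of its 95 digits: 388.

388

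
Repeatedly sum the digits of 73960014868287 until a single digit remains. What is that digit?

6

7+3+9+6+0+0+1+4+8+6+8+2+8+7 = 69
6+9 = 15
1+5 = 6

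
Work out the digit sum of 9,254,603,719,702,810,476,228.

93

9+2+5+4+6+0+3+7+1+9+7+0+2+8+1+0+4+7+6+2+2+8 = 93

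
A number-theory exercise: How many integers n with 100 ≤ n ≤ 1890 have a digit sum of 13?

The integers in [100, 1890] that have a digit sum of 13: 139, 148, 157, 166, 175, 184, …, 1831, 1840.
138 qualify.

138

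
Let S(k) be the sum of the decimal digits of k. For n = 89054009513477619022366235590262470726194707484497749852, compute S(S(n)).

13

First digit sum: 256.
2+5+6 = 13.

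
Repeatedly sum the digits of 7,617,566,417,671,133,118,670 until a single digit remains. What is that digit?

4

7+6+1+7+5+6+6+4+1+7+6+7+1+1+3+3+1+1+8+6+7+0 = 94
9+4 = 13
1+3 = 4
(Equivalently, 7,617,566,417,671,133,118,670 mod 9 = 4.)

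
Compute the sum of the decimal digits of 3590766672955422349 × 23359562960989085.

3590766672955422349 × 23359562960989085 = 83878740175123491089576706954060665
Sum of its 35 digits: 167.

167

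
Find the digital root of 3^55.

9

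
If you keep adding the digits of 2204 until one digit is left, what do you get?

2+2+0+4 = 8
(Equivalently, 2204 mod 9 = 8.)

8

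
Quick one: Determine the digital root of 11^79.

2

The digital root of n equals n mod 9 (or 9 when 9 | n), so we need 11^79 mod 9.
11^79 ≡ 2 (mod 9), so the digital root is 2.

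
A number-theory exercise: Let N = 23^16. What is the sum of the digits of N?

103

23^16 = 6132610415680998648961
Sum of its 22 digits: 103.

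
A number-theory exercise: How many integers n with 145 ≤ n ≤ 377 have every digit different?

171

The integers in [145, 377] that have every digit different: 145, 146, 147, 148, 149, 150, …, 375, 376.
171 qualify.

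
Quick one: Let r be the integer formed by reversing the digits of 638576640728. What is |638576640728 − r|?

Reverse of 638576640728 is 827046675836.
|638576640728 − 827046675836| = 188470035108

188470035108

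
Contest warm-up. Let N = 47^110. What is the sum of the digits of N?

47^110 = 8526373889097043873790670743915694966650431889449401503156157888144524395923667906770002175124302554887150274197946483553242265987408728568981464273689279187863760302821266606237118049
Sum of its 184 digits: 868.

868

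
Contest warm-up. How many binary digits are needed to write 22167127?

25

22167127 in base 2 is 1010100100011111001010111, which has 25 digits.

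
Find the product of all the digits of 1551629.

2700

1×5×5×1×6×2×9 = 2700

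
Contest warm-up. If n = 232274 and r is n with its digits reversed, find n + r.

704506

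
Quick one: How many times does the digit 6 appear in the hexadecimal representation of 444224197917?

2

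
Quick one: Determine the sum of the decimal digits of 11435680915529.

59

1+1+4+3+5+6+8+0+9+1+5+5+2+9 = 59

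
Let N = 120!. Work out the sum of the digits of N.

120! = 6689502913449127057588118054090372586752746333138029810295671352301633557244962989366874165271984981308157637893214090552534408589408121859898481114389650005964960521256960000000000000000000000000000
Sum of its 199 digits: 783.

783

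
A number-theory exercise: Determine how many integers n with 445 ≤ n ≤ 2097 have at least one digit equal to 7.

481

The integers in [445, 2097] that have at least one digit equal to 7: 447, 457, 467, 470, 471, 472, …, 2087, 2097.
481 qualify.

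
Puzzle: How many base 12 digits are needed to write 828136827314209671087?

20

828136827314209671087 in base 12 is 27132740309621555893, which has 20 digits.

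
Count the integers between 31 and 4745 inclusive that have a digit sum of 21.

202

The integers in [31, 4745] that have a digit sum of 21: 399, 489, 498, 579, 588, 597, …, 4728, 4737.
202 qualify.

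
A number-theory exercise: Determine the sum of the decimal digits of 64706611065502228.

61

6+4+7+0+6+6+1+1+0+6+5+5+0+2+2+2+8 = 61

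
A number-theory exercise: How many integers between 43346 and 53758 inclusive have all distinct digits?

3132

The integers in [43346, 53758] that have all distinct digits: 43501, 43502, 43506, 43507, 43508, 43509, …, 53748, 53749.
3132 qualify.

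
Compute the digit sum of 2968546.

2+9+6+8+5+4+6 = 40

40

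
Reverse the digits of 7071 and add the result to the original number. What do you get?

8778

Reverse of 7071 is 1707.
7071 + 1707 = 8778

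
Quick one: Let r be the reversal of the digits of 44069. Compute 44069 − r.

Reverse of 44069 is 96044.
44069 − 96044 = -51975

-51975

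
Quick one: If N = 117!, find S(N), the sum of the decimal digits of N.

738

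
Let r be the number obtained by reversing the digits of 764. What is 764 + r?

Reverse of 764 is 467.
764 + 467 = 1231

1231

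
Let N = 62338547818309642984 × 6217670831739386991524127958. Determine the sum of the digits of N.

202

62338547818309642984 × 6217670831739386991524127958 = 387600570462894866235003557108920009332912946672
Sum of its 48 digits: 202.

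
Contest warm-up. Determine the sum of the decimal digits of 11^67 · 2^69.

11^67 · 2^69 = 3502511794457150091860486237929507750630930275889385625418232702621364892051855212336381952
Sum of its 91 digits: 385.

385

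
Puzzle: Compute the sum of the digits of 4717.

19

4+7+1+7 = 19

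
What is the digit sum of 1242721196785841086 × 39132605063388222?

162

1242721196785841086 × 39132605063388222 = 48630917797721475917175611216089092
Sum of its 35 digits: 162.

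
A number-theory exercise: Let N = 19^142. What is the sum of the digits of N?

856

19^142 = 38283473536318872949866687176345119434681006000572778053085551128360710733792547199597858733159945542680409375020648462145743071987297536744988867343801178147851460890695616129761561
Sum of its 182 digits: 856.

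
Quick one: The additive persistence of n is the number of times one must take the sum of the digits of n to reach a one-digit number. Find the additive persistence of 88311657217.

3

88311657217 → 49 → 13 → 4 (3 steps)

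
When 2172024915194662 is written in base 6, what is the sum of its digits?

62

2172024915194662 in base 6 is 33215302245425250554.
Digit sum: 3+3+2+1+5+3+0+2+2+4+5+4+2+5+2+5+0+5+5+4 = 62.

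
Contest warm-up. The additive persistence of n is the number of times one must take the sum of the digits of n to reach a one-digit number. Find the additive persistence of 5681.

2

5681 → 20 → 2 (2 steps)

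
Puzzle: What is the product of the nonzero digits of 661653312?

6×6×1×6×5×3×3×1×2 = 19440

19440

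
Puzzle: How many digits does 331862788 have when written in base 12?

8

331862788 in base 12 is 93182284, which has 8 digits.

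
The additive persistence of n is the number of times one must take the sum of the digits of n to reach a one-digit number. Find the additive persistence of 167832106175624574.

3

167832106175624574 → 75 → 12 → 3 (3 steps)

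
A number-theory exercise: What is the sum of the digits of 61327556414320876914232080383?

113

6+1+3+2+7+5+5+6+4+1+4+3+2+0+8+7+6+9+1+4+2+3+2+0+8+0+3+8+3 = 113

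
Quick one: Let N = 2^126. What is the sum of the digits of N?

2^126 = 85070591730234615865843651857942052864
Sum of its 38 digits: 172.

172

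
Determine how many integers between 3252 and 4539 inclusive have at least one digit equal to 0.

326

The integers in [3252, 4539] that have at least one digit equal to 0: 3260, 3270, 3280, 3290, 3300, 3301, …, 4520, 4530.
326 qualify.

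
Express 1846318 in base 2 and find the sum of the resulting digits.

10

1846318 in base 2 is 111000010110000101110.
Digit sum: 1+1+1+0+0+0+0+1+0+1+1+0+0+0+0+1+0+1+1+1+0 = 10.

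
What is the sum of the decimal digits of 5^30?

91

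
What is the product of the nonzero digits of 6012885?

3840

6×1×2×8×8×5 = 3840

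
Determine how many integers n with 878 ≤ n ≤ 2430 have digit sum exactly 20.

The integers in [878, 2430] that have digit sum exactly 20: 884, 893, 929, 938, 947, 956, …, 2387, 2396.
65 qualify.

65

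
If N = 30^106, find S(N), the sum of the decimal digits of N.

234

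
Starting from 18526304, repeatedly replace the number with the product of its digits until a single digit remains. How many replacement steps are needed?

1

18526304 → 0 (1 step)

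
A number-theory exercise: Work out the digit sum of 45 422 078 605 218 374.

68

4+5+4+2+2+0+7+8+6+0+5+2+1+8+3+7+4 = 68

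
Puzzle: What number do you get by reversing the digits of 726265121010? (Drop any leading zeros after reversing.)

10121562627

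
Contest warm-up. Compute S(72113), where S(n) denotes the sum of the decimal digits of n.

7+2+1+1+3 = 14

14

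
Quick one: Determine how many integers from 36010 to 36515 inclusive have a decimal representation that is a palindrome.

The integers in [36010, 36515] that have a decimal representation that is a palindrome: 36063, 36163, 36263, 36363, 36463.
5 qualify.

5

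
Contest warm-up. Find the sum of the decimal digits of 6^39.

162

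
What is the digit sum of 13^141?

658

13^141 = 11641600059418047878364056731247086617348372107489125528753257232570583706132062525065515676173622368340320886665787162830193974023763081345193347378614050813
Sum of its 158 digits: 658.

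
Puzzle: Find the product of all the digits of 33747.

1764

3×3×7×4×7 = 1764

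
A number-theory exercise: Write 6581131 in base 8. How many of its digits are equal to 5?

1

6581131 in base 8 is 31065613.
The digit 5 appears 1 time.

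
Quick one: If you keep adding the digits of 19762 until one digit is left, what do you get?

7

1+9+7+6+2 = 25
2+5 = 7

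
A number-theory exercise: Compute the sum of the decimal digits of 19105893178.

52

1+9+1+0+5+8+9+3+1+7+8 = 52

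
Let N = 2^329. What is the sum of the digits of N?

2^329 = 1093625362391505962186251113558810682676584715446606218212885303204976499599687961611756588511526912
Sum of its 100 digits: 455.

455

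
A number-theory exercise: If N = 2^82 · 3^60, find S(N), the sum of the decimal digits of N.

243

2^82 · 3^60 = 204991063049116875444496377152901916092156766536597504
Sum of its 54 digits: 243.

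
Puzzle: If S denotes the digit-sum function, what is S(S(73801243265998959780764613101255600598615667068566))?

11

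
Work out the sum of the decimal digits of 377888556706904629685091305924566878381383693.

3+7+7+8+8+8+5+5+6+7+0+6+9+0+4+6+2+9+6+8+5+0+9+1+3+0+5+9+2+4+5+6+6+8+7+8+3+8+1+3+8+3+6+9+3 = 236

236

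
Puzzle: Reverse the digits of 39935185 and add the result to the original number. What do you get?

Reverse of 39935185 is 58153993.
39935185 + 58153993 = 98089178

98089178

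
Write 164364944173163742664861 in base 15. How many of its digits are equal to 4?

3

164364944173163742664861 in base 15 is 7633856869493496C841.
The digit 4 appears 3 times.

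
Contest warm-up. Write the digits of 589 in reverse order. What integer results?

Reversing 589 gives 985.

985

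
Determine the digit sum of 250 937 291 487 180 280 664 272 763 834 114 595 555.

2+5+0+9+3+7+2+9+1+4+8+7+1+8+0+2+8+0+6+6+4+2+7+2+7+6+3+8+3+4+1+1+4+5+9+5+5+5+5 = 174

174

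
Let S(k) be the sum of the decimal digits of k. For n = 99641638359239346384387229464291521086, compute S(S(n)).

13

First digit sum: 184.
1+8+4 = 13.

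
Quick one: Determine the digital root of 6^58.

The digital root of n equals n mod 9 (or 9 when 9 | n), so we need 6^58 mod 9.
6^58 ≡ 0 (mod 9), so the digital root is 9.

9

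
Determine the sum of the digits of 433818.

4+3+3+8+1+8 = 27

27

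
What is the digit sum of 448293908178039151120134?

4+4+8+2+9+3+9+0+8+1+7+8+0+3+9+1+5+1+1+2+0+1+3+4 = 93

93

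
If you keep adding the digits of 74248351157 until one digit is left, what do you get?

2

7+4+2+4+8+3+5+1+1+5+7 = 47
4+7 = 11
1+1 = 2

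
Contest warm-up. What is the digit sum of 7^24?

73

7^24 = 191581231380566414401
Sum of its 21 digits: 73.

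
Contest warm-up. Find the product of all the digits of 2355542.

2×3×5×5×5×4×2 = 6000

6000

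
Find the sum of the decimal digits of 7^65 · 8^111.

743

7^65 · 8^111 = 149403632596017054649543520130264571054696938904842877268658099560667617539227393219875899154240089799057922471759304600154804496823905797453107679926943744
Sum of its 156 digits: 743.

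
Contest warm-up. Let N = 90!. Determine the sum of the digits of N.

585

90! = 1485715964481761497309522733620825737885569961284688766942216863704985393094065876545992131370884059645617234469978112000000000000000000000
Sum of its 139 digits: 585.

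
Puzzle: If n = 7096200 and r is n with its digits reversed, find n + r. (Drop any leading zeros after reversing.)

7123107

Reverse of 7096200 is 26907.
7096200 + 26907 = 7123107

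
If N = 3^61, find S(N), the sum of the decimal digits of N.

135

3^61 = 127173474825648610542883299603
Sum of its 30 digits: 135.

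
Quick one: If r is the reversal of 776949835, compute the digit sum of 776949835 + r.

44

Reversal of 776949835 is 538949677; 776949835 + 538949677 = 1315899512.
Digit sum of 1315899512: 1+3+1+5+8+9+9+5+1+2 = 44.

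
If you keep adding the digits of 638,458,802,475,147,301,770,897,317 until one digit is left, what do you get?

8

6+3+8+4+5+8+8+0+2+4+7+5+1+4+7+3+0+1+7+7+0+8+9+7+3+1+7 = 125
1+2+5 = 8
(Equivalently, 638,458,802,475,147,301,770,897,317 mod 9 = 8.)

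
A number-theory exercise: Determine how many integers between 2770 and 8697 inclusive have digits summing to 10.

117

The integers in [2770, 8697] that have digits summing to 10: 2800, 3007, 3016, 3025, 3034, 3043, …, 8110, 8200.
117 qualify.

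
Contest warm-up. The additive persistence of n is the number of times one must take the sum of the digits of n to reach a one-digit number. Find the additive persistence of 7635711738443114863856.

7635711738443114863856 → 101 → 2 (2 steps)

2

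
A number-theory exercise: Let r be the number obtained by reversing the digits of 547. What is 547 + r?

1292

Reverse of 547 is 745.
547 + 745 = 1292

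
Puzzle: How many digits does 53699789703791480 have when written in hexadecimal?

14

53699789703791480 in base 16 is BEC7AC99CEC378, which has 14 digits.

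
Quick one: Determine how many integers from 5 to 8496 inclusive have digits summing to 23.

362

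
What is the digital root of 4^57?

1

The digital root of n equals n mod 9 (or 9 when 9 | n), so we need 4^57 mod 9.
4^57 ≡ 1 (mod 9), so the digital root is 1.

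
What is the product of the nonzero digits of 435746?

4×3×5×7×4×6 = 10080

10080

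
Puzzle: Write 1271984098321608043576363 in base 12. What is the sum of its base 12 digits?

137

1271984098321608043576363 in base 12 is 2379505B7BAB87447345437.
Digit sum: 2+3+7+9+5+0+5+11+7+11+10+11+8+7+4+4+7+3+4+5+4+3+7 = 137.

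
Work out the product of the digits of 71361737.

18522

7×1×3×6×1×7×3×7 = 18522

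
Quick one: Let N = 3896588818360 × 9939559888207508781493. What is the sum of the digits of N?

145

3896588818360 × 9939559888207508781493 = 38730377919808950341357132306611480
Sum of its 35 digits: 145.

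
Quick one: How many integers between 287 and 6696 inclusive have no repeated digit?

The integers in [287, 6696] that have no repeated digit: 287, 289, 290, 291, 293, 294, …, 6597, 6598.
3370 qualify.

3370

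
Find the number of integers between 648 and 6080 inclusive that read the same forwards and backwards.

The integers in [648, 6080] that read the same forwards and backwards: 656, 666, 676, 686, 696, 707, …, 5995, 6006.
86 qualify.

86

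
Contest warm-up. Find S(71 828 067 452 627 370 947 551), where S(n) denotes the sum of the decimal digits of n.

106

7+1+8+2+8+0+6+7+4+5+2+6+2+7+3+7+0+9+4+7+5+5+1 = 106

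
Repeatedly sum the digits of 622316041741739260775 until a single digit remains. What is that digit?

2

6+2+2+3+1+6+0+4+1+7+4+1+7+3+9+2+6+0+7+7+5 = 83
8+3 = 11
1+1 = 2
(Equivalently, 622316041741739260775 mod 9 = 2.)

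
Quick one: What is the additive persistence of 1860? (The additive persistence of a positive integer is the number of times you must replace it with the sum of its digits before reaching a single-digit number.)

2

1860 → 15 → 6 (2 steps)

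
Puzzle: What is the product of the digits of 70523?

0

7×0×5×2×3 = 0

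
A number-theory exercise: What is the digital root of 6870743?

8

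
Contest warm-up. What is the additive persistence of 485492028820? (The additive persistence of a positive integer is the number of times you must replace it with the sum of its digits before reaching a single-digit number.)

485492028820 → 52 → 7 (2 steps)

2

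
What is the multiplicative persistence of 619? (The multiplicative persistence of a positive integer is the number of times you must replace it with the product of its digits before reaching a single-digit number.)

3

619 → 54 → 20 → 0 (3 steps)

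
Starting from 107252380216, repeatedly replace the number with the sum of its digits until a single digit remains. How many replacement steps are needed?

107252380216 → 37 → 10 → 1 (3 steps)

3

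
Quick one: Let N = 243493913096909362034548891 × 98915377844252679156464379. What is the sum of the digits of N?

243493913096909362034548891 × 98915377844252679156464379 = 24085292416756415570833929999033588933250857775453689
Sum of its 53 digits: 267.

267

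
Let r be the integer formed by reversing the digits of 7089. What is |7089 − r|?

Reverse of 7089 is 9807.
|7089 − 9807| = 2718

2718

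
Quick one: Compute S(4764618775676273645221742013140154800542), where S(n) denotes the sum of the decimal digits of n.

4+7+6+4+6+1+8+7+7+5+6+7+6+2+7+3+6+4+5+2+2+1+7+4+2+0+1+3+1+4+0+1+5+4+8+0+0+5+4+2 = 157

157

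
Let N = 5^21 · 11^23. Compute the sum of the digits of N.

5^21 · 11^23 = 426974412562960325358644008636474609375
Sum of its 39 digits: 175.

175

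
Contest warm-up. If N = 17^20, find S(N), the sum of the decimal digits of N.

17^20 = 4064231406647572522401601
Sum of its 25 digits: 82.

82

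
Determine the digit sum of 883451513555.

8+8+3+4+5+1+5+1+3+5+5+5 = 53

53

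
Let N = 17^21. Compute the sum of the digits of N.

17^21 = 69091933913008732880827217
Sum of its 26 digits: 116.

116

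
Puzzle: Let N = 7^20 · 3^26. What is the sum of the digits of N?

135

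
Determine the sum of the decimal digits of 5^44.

151

5^44 = 5684341886080801486968994140625
Sum of its 31 digits: 151.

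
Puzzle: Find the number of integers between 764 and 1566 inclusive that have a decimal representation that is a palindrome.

30

The integers in [764, 1566] that have a decimal representation that is a palindrome: 767, 777, 787, 797, 808, 818, …, 1441, 1551.
30 qualify.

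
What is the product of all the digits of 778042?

0

7×7×8×0×4×2 = 0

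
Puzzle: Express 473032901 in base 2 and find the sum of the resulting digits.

473032901 in base 2 is 11100001100011110100011000101.
Digit sum: 1+1+1+0+0+0+0+1+1+0+0+0+1+1+1+1+0+1+0+0+0+1+1+0+0+0+1+0+1 = 14.

14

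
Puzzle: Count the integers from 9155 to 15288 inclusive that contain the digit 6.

1658

The integers in [9155, 15288] that contain the digit 6: 9156, 9160, 9161, 9162, 9163, 9164, …, 15276, 15286.
1658 qualify.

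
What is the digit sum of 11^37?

200

11^37 = 340039485861577398992406882305761986971
Sum of its 39 digits: 200.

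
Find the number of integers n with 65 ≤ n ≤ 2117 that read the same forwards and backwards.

106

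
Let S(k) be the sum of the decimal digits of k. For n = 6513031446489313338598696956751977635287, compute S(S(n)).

7

First digit sum: 205.
2+0+5 = 7.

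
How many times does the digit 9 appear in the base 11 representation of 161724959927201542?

3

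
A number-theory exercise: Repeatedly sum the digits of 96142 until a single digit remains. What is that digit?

4

9+6+1+4+2 = 22
2+2 = 4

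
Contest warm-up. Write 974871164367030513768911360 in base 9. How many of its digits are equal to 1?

7

974871164367030513768911360 in base 9 is 17678511444051713717806568618.
The digit 1 appears 7 times.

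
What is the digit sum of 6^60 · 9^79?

6^60 · 9^79 = 118640582064628464564991559818442547504904034072154951690903390459598518377094376344642059710672635648441795695941741707264
Sum of its 123 digits: 567.

567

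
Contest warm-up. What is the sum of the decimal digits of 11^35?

140

11^35 = 2810243684806424785061213903353404851
Sum of its 37 digits: 140.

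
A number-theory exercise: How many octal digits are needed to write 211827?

6

211827 in base 8 is 635563, which has 6 digits.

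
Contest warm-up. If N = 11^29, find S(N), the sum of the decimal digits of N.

11^29 = 1586309297171491574414436704891
Sum of its 31 digits: 140.

140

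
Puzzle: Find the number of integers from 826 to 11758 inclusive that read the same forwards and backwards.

126

The integers in [826, 11758] that read the same forwards and backwards: 828, 838, 848, 858, 868, 878, …, 11611, 11711.
126 qualify.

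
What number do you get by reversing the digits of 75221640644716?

Reversing 75221640644716 gives 61744604612257.

61744604612257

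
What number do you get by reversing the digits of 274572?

Reversing 274572 gives 275472.

275472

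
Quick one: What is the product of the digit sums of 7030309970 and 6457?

836

S(7030309970) = 7+0+3+0+3+0+9+9+7+0 = 38.
S(6457) = 6+4+5+7 = 22.
38 · 22 = 836.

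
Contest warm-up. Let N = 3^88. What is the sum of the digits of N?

3^88 = 969773729787523602876821942164080815560161
Sum of its 42 digits: 198.

198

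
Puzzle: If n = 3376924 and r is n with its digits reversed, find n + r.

7673657

Reverse of 3376924 is 4296733.
3376924 + 4296733 = 7673657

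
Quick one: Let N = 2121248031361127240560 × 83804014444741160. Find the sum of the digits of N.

170

2121248031361127240560 × 83804014444741160 = 177769100661066656438935715714253449600
Sum of its 39 digits: 170.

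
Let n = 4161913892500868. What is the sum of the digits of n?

71

4+1+6+1+9+1+3+8+9+2+5+0+0+8+6+8 = 71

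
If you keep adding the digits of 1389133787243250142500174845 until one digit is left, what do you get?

8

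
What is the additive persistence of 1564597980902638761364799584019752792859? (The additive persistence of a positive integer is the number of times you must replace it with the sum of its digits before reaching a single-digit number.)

1564597980902638761364799584019752792859 → 215 → 8 (2 steps)

2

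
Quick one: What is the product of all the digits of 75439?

7×5×4×3×9 = 3780

3780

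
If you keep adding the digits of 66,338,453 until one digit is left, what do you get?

6+6+3+3+8+4+5+3 = 38
3+8 = 11
1+1 = 2

2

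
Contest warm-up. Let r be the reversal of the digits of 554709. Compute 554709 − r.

-352746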